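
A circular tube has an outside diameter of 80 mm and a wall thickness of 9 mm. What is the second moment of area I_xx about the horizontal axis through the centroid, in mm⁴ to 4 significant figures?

I_xx ≈ 1.285 × 10⁶ mm⁴

Treat the section as a set of non-overlapping primitives; coordinates are from the bounding-box lower-left.
Outer circle: ⌀80, A = 5026.55 mm², y = 40 mm, Ī = 2 010 619 mm⁴.
Bore (subtracted): ⌀62, A = 3019.07 mm², y = 40 mm, Ī = 725 332 mm⁴.
By symmetry the centroid is at mid-height, ȳ = 40 mm.
All pieces are centred on the horizontal axis through the centroid, so I = ΣĪ (holes subtracted) = 1 285 288 mm⁴.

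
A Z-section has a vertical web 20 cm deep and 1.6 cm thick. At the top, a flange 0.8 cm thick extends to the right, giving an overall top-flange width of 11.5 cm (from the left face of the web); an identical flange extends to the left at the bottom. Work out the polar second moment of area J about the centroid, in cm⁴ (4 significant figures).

Break the section into simple shapes (no overlaps), measuring from the bottom-left corner of the bounding box.
Web: 1.6 × 20, A = 32 cm², y = 10 cm, Ī = 1066.67 cm⁴.
Top flange (beyond web): 9.9 × 0.8, A = 7.92 cm², y = 19.6 cm, Ī = 0.4224 cm⁴.
Bottom flange (beyond web): 9.9 × 0.8, A = 7.92 cm², y = 0.4 cm, Ī = 0.4224 cm⁴.
Centroid: ȳ = ΣA·y / ΣA = 10 cm.
Transfer each piece to the centroidal x-axis using Ī + A·d² with d = y − 10:
  web: d = 0 cm → contributes +1066.67 cm⁴
  top flange (beyond web): d = 9.6 cm → contributes +730.33 cm⁴
  bottom flange (beyond web): d = -9.6 cm → contributes +730.33 cm⁴
Total I = 2527.33 cm⁴.
For the y-axis: x̄ = 10.7 cm.
Repeating about the centroidal y-axis gives I_y = 659.91 cm⁴.
Polar second moment: J = I_x + I_y = 3187.24 cm⁴.

J ≈ 3187 cm⁴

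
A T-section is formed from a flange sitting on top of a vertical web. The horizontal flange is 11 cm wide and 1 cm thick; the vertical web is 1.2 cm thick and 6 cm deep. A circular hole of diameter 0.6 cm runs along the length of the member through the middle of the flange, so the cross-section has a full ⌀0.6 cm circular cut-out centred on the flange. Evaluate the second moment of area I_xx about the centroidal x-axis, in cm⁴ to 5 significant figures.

I_xx ≈ 75.267 cm⁴

Split into non-overlapping primitives; take the origin at the lower-left of the bounding box.
Flange: 11 × 1, A = 11 cm², y = 6.5 cm, Ī = 0.9166667 cm⁴.
Web: 1.2 × 6, A = 7.2 cm², y = 3 cm, Ī = 21.6 cm⁴.
Hole (subtracted): ⌀0.6, A = 0.2827433 cm², y = 6.5 cm, Ī = 0.006361725 cm⁴.
Centroid: ȳ = ΣA·y / ΣA = 5.093535 cm.
Transfer each piece to the centroidal x-axis using Ī + A·d² with d = y − 5.093535:
  flange: d = 1.406465 cm → contributes +22.67626 cm⁴
  web: d = -2.093535 cm → contributes +53.15679 cm⁴
  hole: d = 1.406465 cm → contributes −0.565669 cm⁴
Total I = 75.26738 cm⁴.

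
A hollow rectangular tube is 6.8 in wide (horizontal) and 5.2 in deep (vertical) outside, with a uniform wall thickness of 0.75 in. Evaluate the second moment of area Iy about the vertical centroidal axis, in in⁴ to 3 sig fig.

Break the section into simple shapes (no overlaps), measuring from the bottom-left corner of the bounding box.
Outer rectangle: 6.8 × 5.2, A = 35.36 in², x = 3.4 in, Ī = 136.25 in⁴.
Inner void (subtracted): 5.3 × 3.7, A = 19.61 in², x = 3.4 in, Ī = 45.904 in⁴.
By symmetry the centroid is at mid-width, x̄ = 3.4 in.
All pieces are centred on the vertical centroidal axis, so I = ΣĪ (holes subtracted) = 90.35 in⁴.

Iy ≈ 90.4 in⁴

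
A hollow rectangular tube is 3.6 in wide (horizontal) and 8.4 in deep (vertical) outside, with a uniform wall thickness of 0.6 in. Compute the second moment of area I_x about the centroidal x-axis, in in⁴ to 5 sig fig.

Decompose the section into non-overlapping parts with the origin at the bottom-left of its bounding rectangle.
Outer rectangle: 3.6 × 8.4, A = 30.24 in², y = 4.2 in, Ī = 177.8112 in⁴.
Inner void (subtracted): 2.4 × 7.2, A = 17.28 in², y = 4.2 in, Ī = 74.6496 in⁴.
By symmetry the centroid is at mid-height, ȳ = 4.2 in.
All pieces are centred on the centroidal x-axis, so I = ΣĪ (holes subtracted) = 103.1616 in⁴.

I_x ≈ 103.16 in⁴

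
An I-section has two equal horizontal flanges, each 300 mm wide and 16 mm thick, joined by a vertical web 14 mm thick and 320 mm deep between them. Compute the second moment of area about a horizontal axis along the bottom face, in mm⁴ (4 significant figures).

I_base ≈ 7.455 × 10⁸ mm⁴

Split into non-overlapping primitives; take the origin at the lower-left of the bounding box.
Bottom flange: 300 × 16, A = 4 800 mm², y = 8 mm, Ī = 102 400 mm⁴.
Web: 14 × 320, A = 4 480 mm², y = 176 mm, Ī = 38 229 333 mm⁴.
Top flange: 300 × 16, A = 4 800 mm², y = 344 mm, Ī = 102 400 mm⁴.
Transfer each piece to the bottom edge using Ī + A·d² with d = y − 0:
  bottom flange: d = 8 mm → contributes +409 600 mm⁴
  web: d = 176 mm → contributes +177 001 813 mm⁴
  top flange: d = 344 mm → contributes +568 115 200 mm⁴
Total I = 745 526 613 mm⁴.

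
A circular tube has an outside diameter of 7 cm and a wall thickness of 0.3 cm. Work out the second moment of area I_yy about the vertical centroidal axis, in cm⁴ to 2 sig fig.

I_yy ≈ 36 cm⁴

Treat the section as a set of non-overlapping primitives; coordinates are from the bounding-box lower-left.
Outer circle: ⌀7, A = 38.48 cm², x = 3.5 cm, Ī = 117.9 cm⁴.
Bore (subtracted): ⌀6.4, A = 32.17 cm², x = 3.5 cm, Ī = 82.35 cm⁴.
By symmetry the centroid is at mid-width, x̄ = 3.5 cm.
All pieces are centred on the vertical centroidal axis, so I = ΣĪ (holes subtracted) = 35.5 cm⁴.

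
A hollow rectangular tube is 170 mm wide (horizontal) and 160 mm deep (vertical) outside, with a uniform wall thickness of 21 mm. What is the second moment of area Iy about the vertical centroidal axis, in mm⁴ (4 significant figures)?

Decompose the section into non-overlapping parts with the origin at the bottom-left of its bounding rectangle.
Outer rectangle: 170 × 160, A = 27 200 mm², x = 85 mm, Ī = 65 506 667 mm⁴.
Inner void (subtracted): 128 × 118, A = 15 104 mm², x = 85 mm, Ī = 20 621 995 mm⁴.
By symmetry the centroid is at mid-width, x̄ = 85 mm.
All pieces are centred on the vertical centroidal axis, so I = ΣĪ (holes subtracted) = 44 884 672 mm⁴.

Iy ≈ 4.488 × 10⁷ mm⁴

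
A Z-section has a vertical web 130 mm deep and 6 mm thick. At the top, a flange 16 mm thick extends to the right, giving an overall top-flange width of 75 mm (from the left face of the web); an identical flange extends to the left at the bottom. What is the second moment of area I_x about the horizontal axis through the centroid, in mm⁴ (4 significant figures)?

Treat the section as a set of non-overlapping primitives; coordinates are from the bounding-box lower-left.
Web: 6 × 130, A = 780 mm², y = 65 mm, Ī = 1 098 500 mm⁴.
Top flange (beyond web): 69 × 16, A = 1 104 mm², y = 122 mm, Ī = 23 552 mm⁴.
Bottom flange (beyond web): 69 × 16, A = 1 104 mm², y = 8 mm, Ī = 23 552 mm⁴.
Centroid: ȳ = ΣA·y / ΣA = 65 mm.
Transfer each piece to the horizontal axis through the centroid using Ī + A·d² with d = y − 65:
  web: d = 0 mm → contributes +1 098 500 mm⁴
  top flange (beyond web): d = 57 mm → contributes +3 610 448 mm⁴
  bottom flange (beyond web): d = -57 mm → contributes +3 610 448 mm⁴
Total I = 8 319 396 mm⁴.

I_x ≈ 8.319 × 10⁶ mm⁴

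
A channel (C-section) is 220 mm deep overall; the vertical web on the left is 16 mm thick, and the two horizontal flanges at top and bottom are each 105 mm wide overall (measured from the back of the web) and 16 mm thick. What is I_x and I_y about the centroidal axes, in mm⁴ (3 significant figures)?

I_x ≈ 4.39 × 10⁷ mm⁴, I_y ≈ 6.29 × 10⁶ mm⁴

Split into non-overlapping primitives; take the origin at the lower-left of the bounding box.
Web: 16 × 220, A = 3 520 mm², y = 110 mm, Ī = 14 197 333 mm⁴.
Top flange (beyond web): 89 × 16, A = 1 424 mm², y = 212 mm, Ī = 30 379 mm⁴.
Bottom flange (beyond web): 89 × 16, A = 1 424 mm², y = 8 mm, Ī = 30 379 mm⁴.
By symmetry the centroid is at mid-height, ȳ = 110 mm.
Transfer each piece to the centroidal x-axis using Ī + A·d² with d = y − 110:
  web: d = 0 mm → contributes +14 197 333 mm⁴
  top flange (beyond web): d = 102 mm → contributes +14 845 675 mm⁴
  bottom flange (beyond web): d = -102 mm → contributes +14 845 675 mm⁴
Total I = 43 888 683 mm⁴.
For the y-axis: x̄ = 31.48 mm.
Repeating about the centroidal y-axis gives I_y = 6 294 096 mm⁴.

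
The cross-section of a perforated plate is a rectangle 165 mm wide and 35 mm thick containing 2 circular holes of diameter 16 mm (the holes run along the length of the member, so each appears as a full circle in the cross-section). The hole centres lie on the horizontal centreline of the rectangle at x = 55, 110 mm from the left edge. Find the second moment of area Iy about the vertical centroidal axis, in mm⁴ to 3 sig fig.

Break the section into simple shapes (no overlaps), measuring from the bottom-left corner of the bounding box.
Plate: 165 × 35, A = 5 775 mm², x = 82.5 mm, Ī = 13 102 031 mm⁴.
Hole 1 (subtracted): ⌀16, A = 201.06 mm², x = 55 mm, Ī = 3 217 mm⁴.
Hole 2 (subtracted): ⌀16, A = 201.06 mm², x = 110 mm, Ī = 3 217 mm⁴.
By symmetry the centroid is at mid-width, x̄ = 82.5 mm.
Transfer each piece to the vertical centroidal axis using Ī + A·d² with d = x − 82.5:
  plate: d = 0 mm → contributes +13 102 031 mm⁴
  hole 1: d = -27.5 mm → contributes −155 270 mm⁴
  hole 2: d = 27.5 mm → contributes −155 270 mm⁴
Total I = 12 791 491 mm⁴.

Iy ≈ 1.28 × 10⁷ mm⁴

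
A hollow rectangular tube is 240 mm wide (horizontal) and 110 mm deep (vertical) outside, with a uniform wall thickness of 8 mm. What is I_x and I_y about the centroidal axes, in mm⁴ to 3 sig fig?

Split into non-overlapping primitives; take the origin at the lower-left of the bounding box.
Outer rectangle: 240 × 110, A = 26 400 mm², y = 55 mm, Ī = 26 620 000 mm⁴.
Inner void (subtracted): 224 × 94, A = 21 056 mm², y = 55 mm, Ī = 15 504 235 mm⁴.
By symmetry the centroid is at mid-height, ȳ = 55 mm.
All pieces are centred on the centroidal x-axis, so I = ΣĪ (holes subtracted) = 11 115 765 mm⁴.
Repeating about the centroidal y-axis gives I_y = 38 677 845 mm⁴.

I_x ≈ 1.11 × 10⁷ mm⁴, I_y ≈ 3.87 × 10⁷ mm⁴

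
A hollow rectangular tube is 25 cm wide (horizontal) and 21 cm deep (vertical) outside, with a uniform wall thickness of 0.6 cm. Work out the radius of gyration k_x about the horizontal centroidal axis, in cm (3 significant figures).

k_x ≈ 8.52 cm

Treat the section as a set of non-overlapping primitives; coordinates are from the bounding-box lower-left.
Outer rectangle: 25 × 21, A = 525 cm², y = 10.5 cm, Ī = 19 294 cm⁴.
Inner void (subtracted): 23.8 × 19.8, A = 471.24 cm², y = 10.5 cm, Ī = 15 395 cm⁴.
By symmetry the centroid is at mid-height, ȳ = 10.5 cm.
All pieces are centred on the horizontal centroidal axis, so I = ΣĪ (holes subtracted) = 3898.3 cm⁴.
Radius of gyration: k = √(I/A) = √(3898.3 / 53.76) = 8.5155 cm.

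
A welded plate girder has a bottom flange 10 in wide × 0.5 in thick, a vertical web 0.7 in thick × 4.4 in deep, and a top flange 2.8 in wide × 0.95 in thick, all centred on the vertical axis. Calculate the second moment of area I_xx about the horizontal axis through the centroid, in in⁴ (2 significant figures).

Split into non-overlapping primitives; take the origin at the lower-left of the bounding box.
Bottom plate: 10 × 0.5, A = 5 in², y = 0.25 in, Ī = 0.1042 in⁴.
Web plate: 0.7 × 4.4, A = 3.08 in², y = 2.7 in, Ī = 4.969 in⁴.
Top plate: 2.8 × 0.95, A = 2.66 in², y = 5.375 in, Ī = 0.2001 in⁴.
Centroid: ȳ = ΣA·y / ΣA = 2.222 in.
Transfer each piece to the horizontal axis through the centroid using Ī + A·d² with d = y − 2.222:
  bottom plate: d = -1.972 in → contributes +19.55 in⁴
  web plate: d = 0.4781 in → contributes +5.673 in⁴
  top plate: d = 3.153 in → contributes +26.65 in⁴
Total I = 51.87 in⁴.

I_xx ≈ 52 in⁴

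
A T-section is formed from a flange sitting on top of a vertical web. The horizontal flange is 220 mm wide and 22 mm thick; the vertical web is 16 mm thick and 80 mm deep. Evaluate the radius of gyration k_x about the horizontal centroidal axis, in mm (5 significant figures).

Split into non-overlapping primitives; take the origin at the lower-left of the bounding box.
Flange: 220 × 22, A = 4 840 mm², y = 91 mm, Ī = 195213.3 mm⁴.
Web: 16 × 80, A = 1 280 mm², y = 40 mm, Ī = 682666.7 mm⁴.
Centroid: ȳ = ΣA·y / ΣA = 80.33333 mm.
Transfer each piece to the horizontal centroidal axis using Ī + A·d² with d = y − 80.33333:
  flange: d = 10.66667 mm → contributes +745897.8 mm⁴
  web: d = -40.33333 mm → contributes +2 764 942 mm⁴
Total I = 3 510 840 mm⁴.
Radius of gyration: k = √(I/A) = √(3 510 840 / 6 120) = 23.95134 mm.

k_x ≈ 23.951 mm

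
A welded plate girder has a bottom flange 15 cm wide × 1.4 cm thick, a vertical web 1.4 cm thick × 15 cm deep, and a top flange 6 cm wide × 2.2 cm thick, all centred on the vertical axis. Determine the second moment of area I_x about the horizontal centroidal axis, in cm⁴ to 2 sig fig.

Decompose the section into non-overlapping parts with the origin at the bottom-left of its bounding rectangle.
Bottom plate: 15 × 1.4, A = 21 cm², y = 0.7 cm, Ī = 3.43 cm⁴.
Web plate: 1.4 × 15, A = 21 cm², y = 8.9 cm, Ī = 393.8 cm⁴.
Top plate: 6 × 2.2, A = 13.2 cm², y = 17.5 cm, Ī = 5.324 cm⁴.
Centroid: ȳ = ΣA·y / ΣA = 7.837 cm.
Transfer each piece to the horizontal centroidal axis using Ī + A·d² with d = y − 7.837:
  bottom plate: d = -7.137 cm → contributes +1 073 cm⁴
  web plate: d = 1.063 cm → contributes +417.5 cm⁴
  top plate: d = 9.663 cm → contributes +1 238 cm⁴
Total I = 2 728 cm⁴.

I_x ≈ 2700 cm⁴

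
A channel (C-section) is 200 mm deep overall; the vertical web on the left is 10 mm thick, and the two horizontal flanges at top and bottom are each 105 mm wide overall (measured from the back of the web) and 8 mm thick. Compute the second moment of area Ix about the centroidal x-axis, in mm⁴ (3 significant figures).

Treat the section as a set of non-overlapping primitives; coordinates are from the bounding-box lower-left.
Web: 10 × 200, A = 2 000 mm², y = 100 mm, Ī = 6 666 667 mm⁴.
Top flange (beyond web): 95 × 8, A = 760 mm², y = 196 mm, Ī = 4053.3 mm⁴.
Bottom flange (beyond web): 95 × 8, A = 760 mm², y = 4 mm, Ī = 4053.3 mm⁴.
By symmetry the centroid is at mid-height, ȳ = 100 mm.
Transfer each piece to the centroidal x-axis using Ī + A·d² with d = y − 100:
  web: d = 0 mm → contributes +6 666 667 mm⁴
  top flange (beyond web): d = 96 mm → contributes +7 008 213 mm⁴
  bottom flange (beyond web): d = -96 mm → contributes +7 008 213 mm⁴
Total I = 20 683 093 mm⁴.

Ix ≈ 2.07 × 10⁷ mm⁴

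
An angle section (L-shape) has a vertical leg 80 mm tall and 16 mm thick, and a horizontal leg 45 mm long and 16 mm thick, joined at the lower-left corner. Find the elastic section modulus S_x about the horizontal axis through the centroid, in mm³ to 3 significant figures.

Treat the section as a set of non-overlapping primitives; coordinates are from the bounding-box lower-left.
Vertical leg: 16 × 80, A = 1 280 mm², y = 40 mm, Ī = 682 667 mm⁴.
Horizontal leg (remainder): 29 × 16, A = 464 mm², y = 8 mm, Ī = 9898.7 mm⁴.
Centroid: ȳ = ΣA·y / ΣA = 31.486 mm.
Transfer each piece to the horizontal axis through the centroid using Ī + A·d² with d = y − 31.486:
  vertical leg: d = 8.5138 mm → contributes +775 446 mm⁴
  horizontal leg (remainder): d = -23.486 mm → contributes +265 843 mm⁴
Total I = 1 041 289 mm⁴.
Extreme fibre distance c = 48.514 mm; S = I/c = 21 464 mm³.

S_x ≈ 2.15 × 10⁴ mm³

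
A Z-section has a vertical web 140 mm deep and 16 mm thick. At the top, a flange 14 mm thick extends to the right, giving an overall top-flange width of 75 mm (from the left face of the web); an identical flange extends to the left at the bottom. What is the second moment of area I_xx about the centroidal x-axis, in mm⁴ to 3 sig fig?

I_xx ≈ 1.02 × 10⁷ mm⁴

Treat the section as a set of non-overlapping primitives; coordinates are from the bounding-box lower-left.
Web: 16 × 140, A = 2 240 mm², y = 70 mm, Ī = 3 658 667 mm⁴.
Top flange (beyond web): 59 × 14, A = 826 mm², y = 133 mm, Ī = 13 491 mm⁴.
Bottom flange (beyond web): 59 × 14, A = 826 mm², y = 7 mm, Ī = 13 491 mm⁴.
Centroid: ȳ = ΣA·y / ΣA = 70 mm.
Transfer each piece to the centroidal x-axis using Ī + A·d² with d = y − 70:
  web: d = 0 mm → contributes +3 658 667 mm⁴
  top flange (beyond web): d = 63 mm → contributes +3 291 885 mm⁴
  bottom flange (beyond web): d = -63 mm → contributes +3 291 885 mm⁴
Total I = 10 242 437 mm⁴.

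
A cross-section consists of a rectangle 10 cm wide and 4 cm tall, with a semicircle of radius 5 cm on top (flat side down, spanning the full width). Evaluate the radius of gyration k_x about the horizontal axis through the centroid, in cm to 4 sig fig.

Decompose the section into non-overlapping parts with the origin at the bottom-left of its bounding rectangle.
Rectangular body: 10 × 4, A = 40 cm², y = 2 cm, Ī = 53.3333 cm⁴.
Semicircular cap: semicircle r = 5, A = 39.2699 cm², y = 6.12207 cm, Ī = 68.5981 cm⁴.
Centroid: ȳ = ΣA·y / ΣA = 4.04205 cm.
Transfer each piece to the horizontal axis through the centroid using Ī + A·d² with d = y − 4.04205:
  rectangular body: d = -2.04205 cm → contributes +220.132 cm⁴
  semicircular cap: d = 2.08002 cm → contributes +238.498 cm⁴
Total I = 458.63 cm⁴.
Radius of gyration: k = √(I/A) = √(458.63 / 79.2699) = 2.40534 cm.

k_x ≈ 2.405 cm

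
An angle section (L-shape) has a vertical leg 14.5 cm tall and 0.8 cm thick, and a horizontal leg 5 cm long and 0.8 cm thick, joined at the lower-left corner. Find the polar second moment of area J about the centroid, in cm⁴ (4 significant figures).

J ≈ 347.5 cm⁴

Decompose the section into non-overlapping parts with the origin at the bottom-left of its bounding rectangle.
Vertical leg: 0.8 × 14.5, A = 11.6 cm², y = 7.25 cm, Ī = 203.242 cm⁴.
Horizontal leg (remainder): 4.2 × 0.8, A = 3.36 cm², y = 0.4 cm, Ī = 0.1792 cm⁴.
Centroid: ȳ = ΣA·y / ΣA = 5.7115 cm.
Transfer each piece to the centroidal x-axis using Ī + A·d² with d = y − 5.7115:
  vertical leg: d = 1.5385 cm → contributes +230.699 cm⁴
  horizontal leg (remainder): d = -5.3115 cm → contributes +94.9715 cm⁴
Total I = 325.67 cm⁴.
For the y-axis: x̄ = 0.961497 cm.
Repeating about the centroidal y-axis gives I_y = 21.8413 cm⁴.
Polar second moment: J = I_x + I_y = 347.512 cm⁴.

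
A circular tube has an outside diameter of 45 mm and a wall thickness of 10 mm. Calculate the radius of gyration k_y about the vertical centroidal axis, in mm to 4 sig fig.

k_y ≈ 12.87 mm

Break the section into simple shapes (no overlaps), measuring from the bottom-left corner of the bounding box.
Outer circle: ⌀45, A = 1590.43 mm², x = 22.5 mm, Ī = 201 289 mm⁴.
Bore (subtracted): ⌀25, A = 490.874 mm², x = 22.5 mm, Ī = 19174.8 mm⁴.
By symmetry the centroid is at mid-width, x̄ = 22.5 mm.
All pieces are centred on the vertical centroidal axis, so I = ΣĪ (holes subtracted) = 182 114 mm⁴.
Radius of gyration: k = √(I/A) = √(182 114 / 1099.56) = 12.8695 mm.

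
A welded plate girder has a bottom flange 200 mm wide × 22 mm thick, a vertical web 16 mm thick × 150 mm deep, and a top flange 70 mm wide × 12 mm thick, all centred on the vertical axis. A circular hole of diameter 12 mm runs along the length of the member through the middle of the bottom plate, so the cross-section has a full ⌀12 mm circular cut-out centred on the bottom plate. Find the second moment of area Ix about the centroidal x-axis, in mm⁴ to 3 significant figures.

Split into non-overlapping primitives; take the origin at the lower-left of the bounding box.
Bottom plate: 200 × 22, A = 4 400 mm², y = 11 mm, Ī = 177 467 mm⁴.
Web plate: 16 × 150, A = 2 400 mm², y = 97 mm, Ī = 4 500 000 mm⁴.
Top plate: 70 × 12, A = 840 mm², y = 178 mm, Ī = 10 080 mm⁴.
Hole (subtracted): ⌀12, A = 113.1 mm², y = 11 mm, Ī = 1017.9 mm⁴.
Centroid: ȳ = ΣA·y / ΣA = 57.059 mm.
Transfer each piece to the centroidal x-axis using Ī + A·d² with d = y − 57.059:
  bottom plate: d = -46.059 mm → contributes +9 511 678 mm⁴
  web plate: d = 39.941 mm → contributes +8 328 721 mm⁴
  top plate: d = 120.94 mm → contributes +12 296 573 mm⁴
  hole: d = -46.059 mm → contributes −240 944 mm⁴
Total I = 29 896 029 mm⁴.

Ix ≈ 2.99 × 10⁷ mm⁴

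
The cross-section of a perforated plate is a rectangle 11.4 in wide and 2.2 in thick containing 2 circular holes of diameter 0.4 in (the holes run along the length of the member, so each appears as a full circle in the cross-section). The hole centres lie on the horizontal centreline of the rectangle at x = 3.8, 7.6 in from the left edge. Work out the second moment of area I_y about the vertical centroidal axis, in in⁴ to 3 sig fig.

Decompose the section into non-overlapping parts with the origin at the bottom-left of its bounding rectangle.
Plate: 11.4 × 2.2, A = 25.08 in², x = 5.7 in, Ī = 271.62 in⁴.
Hole 1 (subtracted): ⌀0.4, A = 0.12566 in², x = 3.8 in, Ī = 0.0012566 in⁴.
Hole 2 (subtracted): ⌀0.4, A = 0.12566 in², x = 7.6 in, Ī = 0.0012566 in⁴.
By symmetry the centroid is at mid-width, x̄ = 5.7 in.
Transfer each piece to the vertical centroidal axis using Ī + A·d² with d = x − 5.7:
  plate: d = 0 in → contributes +271.62 in⁴
  hole 1: d = -1.9 in → contributes −0.4549 in⁴
  hole 2: d = 1.9 in → contributes −0.4549 in⁴
Total I = 270.71 in⁴.

I_y ≈ 271 in⁴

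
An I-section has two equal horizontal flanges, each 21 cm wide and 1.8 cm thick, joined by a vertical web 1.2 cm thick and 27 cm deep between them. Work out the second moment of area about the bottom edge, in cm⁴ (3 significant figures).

Treat the section as a set of non-overlapping primitives; coordinates are from the bounding-box lower-left.
Bottom flange: 21 × 1.8, A = 37.8 cm², y = 0.9 cm, Ī = 10.206 cm⁴.
Web: 1.2 × 27, A = 32.4 cm², y = 15.3 cm, Ī = 1968.3 cm⁴.
Top flange: 21 × 1.8, A = 37.8 cm², y = 29.7 cm, Ī = 10.206 cm⁴.
Transfer each piece to the base of the section using Ī + A·d² with d = y − 0:
  bottom flange: d = 0.9 cm → contributes +40.824 cm⁴
  web: d = 15.3 cm → contributes +9552.8 cm⁴
  top flange: d = 29.7 cm → contributes +33 353 cm⁴
Total I = 42 947 cm⁴.

I_base ≈ 4.29 × 10⁴ cm⁴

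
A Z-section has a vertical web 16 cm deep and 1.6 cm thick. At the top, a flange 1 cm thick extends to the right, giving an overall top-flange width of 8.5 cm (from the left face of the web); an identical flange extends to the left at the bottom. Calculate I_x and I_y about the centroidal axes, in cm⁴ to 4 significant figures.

Decompose the section into non-overlapping parts with the origin at the bottom-left of its bounding rectangle.
Web: 1.6 × 16, A = 25.6 cm², y = 8 cm, Ī = 546.133 cm⁴.
Top flange (beyond web): 6.9 × 1, A = 6.9 cm², y = 15.5 cm, Ī = 0.575 cm⁴.
Bottom flange (beyond web): 6.9 × 1, A = 6.9 cm², y = 0.5 cm, Ī = 0.575 cm⁴.
Centroid: ȳ = ΣA·y / ΣA = 8 cm.
Transfer each piece to the centroidal x-axis using Ī + A·d² with d = y − 8:
  web: d = 0 cm → contributes +546.133 cm⁴
  top flange (beyond web): d = 7.5 cm → contributes +388.7 cm⁴
  bottom flange (beyond web): d = -7.5 cm → contributes +388.7 cm⁴
Total I = 1323.53 cm⁴.
For the y-axis: x̄ = 7.7 cm.
Repeating about the centroidal y-axis gives I_y = 309.475 cm⁴.

I_x ≈ 1324 cm⁴, I_y ≈ 309.5 cm⁴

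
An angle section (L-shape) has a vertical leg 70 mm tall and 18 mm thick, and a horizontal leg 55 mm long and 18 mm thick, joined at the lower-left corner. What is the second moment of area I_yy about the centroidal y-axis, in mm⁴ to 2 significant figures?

Decompose the section into non-overlapping parts with the origin at the bottom-left of its bounding rectangle.
Vertical leg: 18 × 70, A = 1 260 mm², x = 9 mm, Ī = 34 020 mm⁴.
Horizontal leg (remainder): 37 × 18, A = 666 mm², x = 36.5 mm, Ī = 75 980 mm⁴.
Centroid: x̄ = ΣA·x / ΣA = 18.51 mm.
Transfer each piece to the centroidal y-axis using Ī + A·d² with d = x − 18.51:
  vertical leg: d = -9.509 mm → contributes +147 959 mm⁴
  horizontal leg (remainder): d = 17.99 mm → contributes +291 539 mm⁴
Total I = 439 498 mm⁴.

I_yy ≈ 4.4 × 10⁵ mm⁴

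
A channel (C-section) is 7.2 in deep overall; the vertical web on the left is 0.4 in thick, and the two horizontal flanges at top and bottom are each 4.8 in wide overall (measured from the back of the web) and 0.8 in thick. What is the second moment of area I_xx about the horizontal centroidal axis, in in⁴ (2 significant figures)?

I_xx ≈ 85 in⁴

Break the section into simple shapes (no overlaps), measuring from the bottom-left corner of the bounding box.
Web: 0.4 × 7.2, A = 2.88 in², y = 3.6 in, Ī = 12.44 in⁴.
Top flange (beyond web): 4.4 × 0.8, A = 3.52 in², y = 6.8 in, Ī = 0.1877 in⁴.
Bottom flange (beyond web): 4.4 × 0.8, A = 3.52 in², y = 0.4 in, Ī = 0.1877 in⁴.
By symmetry the centroid is at mid-height, ȳ = 3.6 in.
Transfer each piece to the horizontal centroidal axis using Ī + A·d² with d = y − 3.6:
  web: d = 0 in → contributes +12.44 in⁴
  top flange (beyond web): d = 3.2 in → contributes +36.23 in⁴
  bottom flange (beyond web): d = -3.2 in → contributes +36.23 in⁴
Total I = 84.91 in⁴.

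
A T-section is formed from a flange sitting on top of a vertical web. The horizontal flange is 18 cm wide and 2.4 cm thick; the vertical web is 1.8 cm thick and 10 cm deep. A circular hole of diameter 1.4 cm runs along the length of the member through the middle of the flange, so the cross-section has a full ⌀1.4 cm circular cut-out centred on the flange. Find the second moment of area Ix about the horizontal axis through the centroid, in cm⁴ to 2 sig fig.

Split into non-overlapping primitives; take the origin at the lower-left of the bounding box.
Flange: 18 × 2.4, A = 43.2 cm², y = 11.2 cm, Ī = 20.74 cm⁴.
Web: 1.8 × 10, A = 18 cm², y = 5 cm, Ī = 150 cm⁴.
Hole (subtracted): ⌀1.4, A = 1.539 cm², y = 11.2 cm, Ī = 0.1886 cm⁴.
Centroid: ȳ = ΣA·y / ΣA = 9.329 cm.
Transfer each piece to the horizontal axis through the centroid using Ī + A·d² with d = y − 9.329:
  flange: d = 1.871 cm → contributes +171.9 cm⁴
  web: d = -4.329 cm → contributes +487.4 cm⁴
  hole: d = 1.871 cm → contributes −5.575 cm⁴
Total I = 653.7 cm⁴.

Ix ≈ 650 cm⁴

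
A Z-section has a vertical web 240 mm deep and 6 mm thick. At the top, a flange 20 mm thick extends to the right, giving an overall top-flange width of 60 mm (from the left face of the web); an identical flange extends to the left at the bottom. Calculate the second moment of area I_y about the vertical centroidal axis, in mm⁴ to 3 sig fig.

I_y ≈ 2.47 × 10⁶ mm⁴

Split into non-overlapping primitives; take the origin at the lower-left of the bounding box.
Web: 6 × 240, A = 1 440 mm², x = 57 mm, Ī = 4 320 mm⁴.
Top flange (beyond web): 54 × 20, A = 1 080 mm², x = 87 mm, Ī = 262 440 mm⁴.
Bottom flange (beyond web): 54 × 20, A = 1 080 mm², x = 27 mm, Ī = 262 440 mm⁴.
Centroid: x̄ = ΣA·x / ΣA = 57 mm.
Transfer each piece to the vertical centroidal axis using Ī + A·d² with d = x − 57:
  web: d = 0 mm → contributes +4 320 mm⁴
  top flange (beyond web): d = 30 mm → contributes +1 234 440 mm⁴
  bottom flange (beyond web): d = -30 mm → contributes +1 234 440 mm⁴
Total I = 2 473 200 mm⁴.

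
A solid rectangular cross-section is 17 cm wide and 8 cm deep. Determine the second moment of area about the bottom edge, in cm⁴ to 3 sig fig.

The section: 17 × 8, A = 136 cm², y = 4 cm, Ī = 725.33 cm⁴.
Transfer it to the bottom edge using Ī + A·d² with d = y − 0:
  the section: d = 4 cm → contributes +2901.3 cm⁴
Total I = 2901.3 cm⁴.

I_base ≈ 2900 cm⁴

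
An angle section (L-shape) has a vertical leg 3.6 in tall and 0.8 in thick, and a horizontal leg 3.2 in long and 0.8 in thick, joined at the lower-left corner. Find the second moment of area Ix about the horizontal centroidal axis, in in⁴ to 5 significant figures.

Ix ≈ 5.4707 in⁴

Treat the section as a set of non-overlapping primitives; coordinates are from the bounding-box lower-left.
Vertical leg: 0.8 × 3.6, A = 2.88 in², y = 1.8 in, Ī = 3.1104 in⁴.
Horizontal leg (remainder): 2.4 × 0.8, A = 1.92 in², y = 0.4 in, Ī = 0.1024 in⁴.
Centroid: ȳ = ΣA·y / ΣA = 1.24 in.
Transfer each piece to the horizontal centroidal axis using Ī + A·d² with d = y − 1.24:
  vertical leg: d = 0.56 in → contributes +4.013568 in⁴
  horizontal leg (remainder): d = -0.84 in → contributes +1.457152 in⁴
Total I = 5.47072 in⁴.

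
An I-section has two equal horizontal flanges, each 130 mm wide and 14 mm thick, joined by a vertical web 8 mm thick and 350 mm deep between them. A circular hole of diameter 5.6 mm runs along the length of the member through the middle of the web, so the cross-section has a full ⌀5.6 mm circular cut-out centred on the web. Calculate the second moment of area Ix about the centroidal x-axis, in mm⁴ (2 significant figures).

Split into non-overlapping primitives; take the origin at the lower-left of the bounding box.
Bottom flange: 130 × 14, A = 1 820 mm², y = 7 mm, Ī = 29 727 mm⁴.
Web: 8 × 350, A = 2 800 mm², y = 189 mm, Ī = 28 583 333 mm⁴.
Top flange: 130 × 14, A = 1 820 mm², y = 371 mm, Ī = 29 727 mm⁴.
Hole (subtracted): ⌀5.6, A = 24.63 mm², y = 189 mm, Ī = 48.27 mm⁴.
By symmetry the centroid is at mid-height, ȳ = 189 mm.
Transfer each piece to the centroidal x-axis using Ī + A·d² with d = y − 189:
  bottom flange: d = -182 mm → contributes +60 315 407 mm⁴
  web: d = 0 mm → contributes +28 583 333 mm⁴
  top flange: d = 182 mm → contributes +60 315 407 mm⁴
  hole: d = 0 mm → contributes −48.27 mm⁴
Total I = 149 214 098 mm⁴.

Ix ≈ 1.5 × 10⁸ mm⁴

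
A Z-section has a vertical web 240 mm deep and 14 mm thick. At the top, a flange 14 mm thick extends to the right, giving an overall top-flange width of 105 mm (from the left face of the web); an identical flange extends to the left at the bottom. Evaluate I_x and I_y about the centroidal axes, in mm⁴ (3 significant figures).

Split into non-overlapping primitives; take the origin at the lower-left of the bounding box.
Web: 14 × 240, A = 3 360 mm², y = 120 mm, Ī = 16 128 000 mm⁴.
Top flange (beyond web): 91 × 14, A = 1 274 mm², y = 233 mm, Ī = 20 809 mm⁴.
Bottom flange (beyond web): 91 × 14, A = 1 274 mm², y = 7 mm, Ī = 20 809 mm⁴.
Centroid: ȳ = ΣA·y / ΣA = 120 mm.
Transfer each piece to the centroidal x-axis using Ī + A·d² with d = y − 120:
  web: d = 0 mm → contributes +16 128 000 mm⁴
  top flange (beyond web): d = 113 mm → contributes +16 288 515 mm⁴
  bottom flange (beyond web): d = -113 mm → contributes +16 288 515 mm⁴
Total I = 48 705 029 mm⁴.
For the y-axis: x̄ = 98 mm.
Repeating about the centroidal y-axis gives I_y = 8 836 137 mm⁴.

I_x ≈ 4.87 × 10⁷ mm⁴, I_y ≈ 8.84 × 10⁶ mm⁴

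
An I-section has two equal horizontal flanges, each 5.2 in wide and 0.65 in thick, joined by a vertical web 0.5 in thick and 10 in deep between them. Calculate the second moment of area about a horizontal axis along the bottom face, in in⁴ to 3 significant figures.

I_base ≈ 609 in⁴

Split into non-overlapping primitives; take the origin at the lower-left of the bounding box.
Bottom flange: 5.2 × 0.65, A = 3.38 in², y = 0.325 in, Ī = 0.119 in⁴.
Web: 0.5 × 10, A = 5 in², y = 5.65 in, Ī = 41.667 in⁴.
Top flange: 5.2 × 0.65, A = 3.38 in², y = 10.975 in, Ī = 0.119 in⁴.
Transfer each piece to a horizontal axis along the bottom face using Ī + A·d² with d = y − 0:
  bottom flange: d = 0.325 in → contributes +0.47602 in⁴
  web: d = 5.65 in → contributes +201.28 in⁴
  top flange: d = 10.975 in → contributes +407.24 in⁴
Total I = 609 in⁴.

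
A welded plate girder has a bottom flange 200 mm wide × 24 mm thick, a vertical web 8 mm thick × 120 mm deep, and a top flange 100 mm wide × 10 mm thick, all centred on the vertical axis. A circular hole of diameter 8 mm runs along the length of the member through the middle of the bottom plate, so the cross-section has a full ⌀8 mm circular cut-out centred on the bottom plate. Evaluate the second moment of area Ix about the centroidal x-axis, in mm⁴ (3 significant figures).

Break the section into simple shapes (no overlaps), measuring from the bottom-left corner of the bounding box.
Bottom plate: 200 × 24, A = 4 800 mm², y = 12 mm, Ī = 230 400 mm⁴.
Web plate: 8 × 120, A = 960 mm², y = 84 mm, Ī = 1 152 000 mm⁴.
Top plate: 100 × 10, A = 1 000 mm², y = 149 mm, Ī = 8333.3 mm⁴.
Hole (subtracted): ⌀8, A = 50.265 mm², y = 12 mm, Ī = 201.06 mm⁴.
Centroid: ȳ = ΣA·y / ΣA = 42.72 mm.
Transfer each piece to the centroidal x-axis using Ī + A·d² with d = y − 42.72:
  bottom plate: d = -30.72 mm → contributes +4 760 115 mm⁴
  web plate: d = 41.28 mm → contributes +2 787 913 mm⁴
  top plate: d = 106.28 mm → contributes +11 303 868 mm⁴
  hole: d = -30.72 mm → contributes −47 636 mm⁴
Total I = 18 804 259 mm⁴.

Ix ≈ 1.88 × 10⁷ mm⁴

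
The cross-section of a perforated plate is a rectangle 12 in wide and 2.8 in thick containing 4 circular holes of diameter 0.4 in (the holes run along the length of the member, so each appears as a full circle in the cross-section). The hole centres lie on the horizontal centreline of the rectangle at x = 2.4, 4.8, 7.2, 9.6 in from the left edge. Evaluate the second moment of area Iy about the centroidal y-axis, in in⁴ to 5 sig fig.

Break the section into simple shapes (no overlaps), measuring from the bottom-left corner of the bounding box.
Plate: 12 × 2.8, A = 33.6 in², x = 6 in, Ī = 403.2 in⁴.
Hole 1 (subtracted): ⌀0.4, A = 0.1256637 in², x = 2.4 in, Ī = 0.001256637 in⁴.
Hole 2 (subtracted): ⌀0.4, A = 0.1256637 in², x = 4.8 in, Ī = 0.001256637 in⁴.
Hole 3 (subtracted): ⌀0.4, A = 0.1256637 in², x = 7.2 in, Ī = 0.001256637 in⁴.
Hole 4 (subtracted): ⌀0.4, A = 0.1256637 in², x = 9.6 in, Ī = 0.001256637 in⁴.
By symmetry the centroid is at mid-width, x̄ = 6 in.
Transfer each piece to the centroidal y-axis using Ī + A·d² with d = x − 6:
  plate: d = 0 in → contributes +403.2 in⁴
  hole 1: d = -3.6 in → contributes −1.629858 in⁴
  hole 2: d = -1.2 in → contributes −0.1822124 in⁴
  hole 3: d = 1.2 in → contributes −0.1822124 in⁴
  hole 4: d = 3.6 in → contributes −1.629858 in⁴
Total I = 399.5759 in⁴.

Iy ≈ 399.58 in⁴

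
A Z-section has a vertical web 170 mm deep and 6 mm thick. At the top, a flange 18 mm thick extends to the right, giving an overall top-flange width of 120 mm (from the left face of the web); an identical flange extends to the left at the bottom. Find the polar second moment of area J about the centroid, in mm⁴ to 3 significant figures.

Decompose the section into non-overlapping parts with the origin at the bottom-left of its bounding rectangle.
Web: 6 × 170, A = 1 020 mm², y = 85 mm, Ī = 2 456 500 mm⁴.
Top flange (beyond web): 114 × 18, A = 2 052 mm², y = 161 mm, Ī = 55 404 mm⁴.
Bottom flange (beyond web): 114 × 18, A = 2 052 mm², y = 9 mm, Ī = 55 404 mm⁴.
Centroid: ȳ = ΣA·y / ΣA = 85 mm.
Transfer each piece to the centroidal x-axis using Ī + A·d² with d = y − 85:
  web: d = 0 mm → contributes +2 456 500 mm⁴
  top flange (beyond web): d = 76 mm → contributes +11 907 756 mm⁴
  bottom flange (beyond web): d = -76 mm → contributes +11 907 756 mm⁴
Total I = 26 272 012 mm⁴.
For the y-axis: x̄ = 117 mm.
Repeating about the centroidal y-axis gives I_y = 19 222 092 mm⁴.
Polar second moment: J = I_x + I_y = 45 494 104 mm⁴.

J ≈ 4.55 × 10⁷ mm⁴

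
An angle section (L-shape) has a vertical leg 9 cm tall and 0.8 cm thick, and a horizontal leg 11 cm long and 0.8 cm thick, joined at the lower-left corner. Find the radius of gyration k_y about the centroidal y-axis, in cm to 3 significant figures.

k_y ≈ 3.49 cm

Treat the section as a set of non-overlapping primitives; coordinates are from the bounding-box lower-left.
Vertical leg: 0.8 × 9, A = 7.2 cm², x = 0.4 cm, Ī = 0.384 cm⁴.
Horizontal leg (remainder): 10.2 × 0.8, A = 8.16 cm², x = 5.9 cm, Ī = 70.747 cm⁴.
Centroid: x̄ = ΣA·x / ΣA = 3.3219 cm.
Transfer each piece to the centroidal y-axis using Ī + A·d² with d = x − 3.3219:
  vertical leg: d = -2.9219 cm → contributes +61.853 cm⁴
  horizontal leg (remainder): d = 2.5781 cm → contributes +124.98 cm⁴
Total I = 186.84 cm⁴.
Radius of gyration: k = √(I/A) = √(186.84 / 15.36) = 3.4877 cm.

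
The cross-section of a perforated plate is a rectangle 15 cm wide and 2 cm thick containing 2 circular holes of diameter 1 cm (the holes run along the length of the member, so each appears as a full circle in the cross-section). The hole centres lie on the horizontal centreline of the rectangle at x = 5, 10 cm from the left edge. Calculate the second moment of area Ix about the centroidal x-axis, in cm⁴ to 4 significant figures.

Treat the section as a set of non-overlapping primitives; coordinates are from the bounding-box lower-left.
Plate: 15 × 2, A = 30 cm², y = 1 cm, Ī = 10 cm⁴.
Hole 1 (subtracted): ⌀1, A = 0.785398 cm², y = 1 cm, Ī = 0.0490874 cm⁴.
Hole 2 (subtracted): ⌀1, A = 0.785398 cm², y = 1 cm, Ī = 0.0490874 cm⁴.
By symmetry the centroid is at mid-height, ȳ = 1 cm.
All pieces are centred on the centroidal x-axis, so I = ΣĪ (holes subtracted) = 9.90183 cm⁴.

Ix ≈ 9.902 cm⁴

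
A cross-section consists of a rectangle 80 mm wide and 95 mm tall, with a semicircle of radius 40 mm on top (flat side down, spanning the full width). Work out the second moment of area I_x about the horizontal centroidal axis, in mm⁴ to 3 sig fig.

I_x ≈ 1.38 × 10⁷ mm⁴

Split into non-overlapping primitives; take the origin at the lower-left of the bounding box.
Rectangular body: 80 × 95, A = 7 600 mm², y = 47.5 mm, Ī = 5 715 833 mm⁴.
Semicircular cap: semicircle r = 40, A = 2513.3 mm², y = 111.98 mm, Ī = 280 978 mm⁴.
Centroid: ȳ = ΣA·y / ΣA = 63.523 mm.
Transfer each piece to the horizontal centroidal axis using Ī + A·d² with d = y − 63.523:
  rectangular body: d = -16.023 mm → contributes +7 667 084 mm⁴
  semicircular cap: d = 48.453 mm → contributes +6 181 450 mm⁴
Total I = 13 848 534 mm⁴.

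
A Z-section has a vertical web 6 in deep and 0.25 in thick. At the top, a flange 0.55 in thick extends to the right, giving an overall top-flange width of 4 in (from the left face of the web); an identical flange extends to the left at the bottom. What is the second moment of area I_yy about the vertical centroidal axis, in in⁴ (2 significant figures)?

Break the section into simple shapes (no overlaps), measuring from the bottom-left corner of the bounding box.
Web: 0.25 × 6, A = 1.5 in², x = 3.875 in, Ī = 0.007813 in⁴.
Top flange (beyond web): 3.75 × 0.55, A = 2.063 in², x = 5.875 in, Ī = 2.417 in⁴.
Bottom flange (beyond web): 3.75 × 0.55, A = 2.063 in², x = 1.875 in, Ī = 2.417 in⁴.
Centroid: x̄ = ΣA·x / ΣA = 3.875 in.
Transfer each piece to the vertical centroidal axis using Ī + A·d² with d = x − 3.875:
  web: d = 0 in → contributes +0.007813 in⁴
  top flange (beyond web): d = 2 in → contributes +10.67 in⁴
  bottom flange (beyond web): d = -2 in → contributes +10.67 in⁴
Total I = 21.34 in⁴.

I_yy ≈ 21 in⁴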